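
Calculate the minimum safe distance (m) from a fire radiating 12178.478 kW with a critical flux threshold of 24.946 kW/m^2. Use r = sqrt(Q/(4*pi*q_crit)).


4*pi*q_crit = 313.48
Q/(4*pi*q_crit) = 38.849
r = sqrt(38.849) = 6.2329 m

6.2329 m


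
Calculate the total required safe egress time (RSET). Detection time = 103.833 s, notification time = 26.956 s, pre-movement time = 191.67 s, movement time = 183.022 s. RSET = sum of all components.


Total = 103.833 + 26.956 + 191.67 + 183.022 = 505.481 s

505.481 s


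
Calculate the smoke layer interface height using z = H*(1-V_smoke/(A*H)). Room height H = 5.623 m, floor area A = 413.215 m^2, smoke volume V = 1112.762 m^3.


V/(A*H) = 0.47891
1 - 0.47891 = 0.52109
z = 5.623 * 0.52109 = 2.9301 m

2.9301 m


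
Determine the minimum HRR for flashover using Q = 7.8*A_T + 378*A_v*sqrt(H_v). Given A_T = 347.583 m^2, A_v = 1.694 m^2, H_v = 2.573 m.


7.8*A_T = 2711.1
sqrt(H_v) = 1.6041
378*A_v*sqrt(H_v) = 1027.1
Q = 2711.1 + 1027.1 = 3738.3 kW

3738.3 kW


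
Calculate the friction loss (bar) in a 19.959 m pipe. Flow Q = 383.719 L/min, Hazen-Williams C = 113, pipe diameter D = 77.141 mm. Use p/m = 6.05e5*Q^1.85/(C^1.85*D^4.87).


Q^1.85 = 60315
C^1.85 = 6283.4
D^4.87 = 1.5527e+09
p/m = 0.0037403 bar/m
p_total = 0.0037403 * 19.959 = 0.074653 bar

0.074653 bar


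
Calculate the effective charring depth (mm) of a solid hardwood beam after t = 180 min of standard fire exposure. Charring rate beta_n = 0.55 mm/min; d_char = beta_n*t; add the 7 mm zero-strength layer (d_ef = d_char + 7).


d_char = 0.55 * 180 = 99 mm
d_ef = 99 + 1.0*7 = 106 mm

106 mm


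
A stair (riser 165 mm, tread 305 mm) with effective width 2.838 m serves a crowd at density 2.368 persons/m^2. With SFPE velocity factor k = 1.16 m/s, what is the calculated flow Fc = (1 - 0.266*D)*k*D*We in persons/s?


1 - 0.266*D = 1 - 0.266*2.368 = 0.37011
Fs = 0.37011 * 1.16 * 2.368 = 1.0167 persons/(s*m)
Fc = 1.0167 * 2.838 = 2.8853 persons/s

2.8853 persons/s


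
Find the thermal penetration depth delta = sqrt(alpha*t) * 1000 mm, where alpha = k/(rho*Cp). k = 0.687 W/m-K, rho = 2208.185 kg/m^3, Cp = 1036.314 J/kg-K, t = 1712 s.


alpha = 0.687 / (2208.185 * 1036.314) = 3.0021e-07 m^2/s
alpha * t = 0.00051397
delta = sqrt(0.00051397) * 1000 = 22.671 mm

22.671 mm


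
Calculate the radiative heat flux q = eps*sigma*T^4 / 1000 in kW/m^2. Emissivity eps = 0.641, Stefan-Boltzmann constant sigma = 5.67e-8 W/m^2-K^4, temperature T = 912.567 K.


T^4 = 6.9352e+11
q = 0.641 * 5.67e-8 * 6.9352e+11 / 1000 = 25.206 kW/m^2

25.206 kW/m^2


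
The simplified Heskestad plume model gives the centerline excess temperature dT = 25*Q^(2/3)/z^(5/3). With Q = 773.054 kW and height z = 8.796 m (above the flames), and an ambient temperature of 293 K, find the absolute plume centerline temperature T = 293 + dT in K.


Q^(2/3) = 84.231
z^(5/3) = 37.481
dT = 25 * 84.231 / 37.481 = 56.183 K
T = 293 + 56.183 = 349.18 K

349.18 K


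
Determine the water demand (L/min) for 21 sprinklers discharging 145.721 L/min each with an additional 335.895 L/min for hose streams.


Sprinkler demand = 21 * 145.721 = 3060.141 L/min
Total = 3060.141 + 335.895 = 3396.036 L/min

3396.036 L/min


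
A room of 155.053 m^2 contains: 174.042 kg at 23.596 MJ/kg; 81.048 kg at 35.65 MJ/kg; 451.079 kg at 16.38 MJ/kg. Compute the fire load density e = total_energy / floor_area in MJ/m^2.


Total energy = 174.042*23.596 + 81.048*35.65 + 451.079*16.38
= 4106.695 + 2889.361 + 7388.674
= 14384.73 MJ
e = 14384.73 / 155.053 = 92.773 MJ/m^2

92.773 MJ/m^2


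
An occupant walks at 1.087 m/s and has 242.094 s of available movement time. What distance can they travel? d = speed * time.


d = 1.087 * 242.094 = 263.16 m

263.16 m


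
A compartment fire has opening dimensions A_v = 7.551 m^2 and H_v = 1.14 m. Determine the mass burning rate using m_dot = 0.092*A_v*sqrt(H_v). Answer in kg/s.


sqrt(H_v) = 1.0677
m_dot = 0.092 * 7.551 * 1.0677 = 0.74173 kg/s

0.74173 kg/s


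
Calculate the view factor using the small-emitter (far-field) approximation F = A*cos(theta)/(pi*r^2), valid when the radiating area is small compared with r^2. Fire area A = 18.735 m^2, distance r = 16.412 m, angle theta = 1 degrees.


cos(1 deg) = 0.99985
pi*r^2 = 846.20
F = 18.735 * 0.99985 / 846.20 = 0.022137

0.022137


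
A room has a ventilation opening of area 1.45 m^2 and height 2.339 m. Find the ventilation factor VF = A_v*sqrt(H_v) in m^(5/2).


sqrt(H_v) = 1.5294
VF = 1.45 * 1.5294 = 2.2176 m^(5/2)

2.2176 m^(5/2)


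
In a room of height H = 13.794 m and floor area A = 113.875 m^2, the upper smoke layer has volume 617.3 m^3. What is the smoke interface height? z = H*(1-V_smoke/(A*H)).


V/(A*H) = 0.39299
1 - 0.39299 = 0.60701
z = 13.794 * 0.60701 = 8.3731 m

8.3731 m


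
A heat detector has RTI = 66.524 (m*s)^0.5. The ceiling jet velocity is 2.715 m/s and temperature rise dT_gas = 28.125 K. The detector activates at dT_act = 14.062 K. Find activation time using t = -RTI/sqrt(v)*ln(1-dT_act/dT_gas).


dT_act/dT_gas = 0.49998
ln(1 - 0.49998) = -0.69311
t = -66.524 / sqrt(2.715) * -0.69311 = 27.983 s

27.983 s


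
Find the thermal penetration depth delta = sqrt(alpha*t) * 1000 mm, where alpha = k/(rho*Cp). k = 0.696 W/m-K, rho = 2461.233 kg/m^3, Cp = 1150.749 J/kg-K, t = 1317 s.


alpha = 0.696 / (2461.233 * 1150.749) = 2.4574e-07 m^2/s
alpha * t = 0.00032364
delta = sqrt(0.00032364) * 1000 = 17.990 mm

17.990 mm


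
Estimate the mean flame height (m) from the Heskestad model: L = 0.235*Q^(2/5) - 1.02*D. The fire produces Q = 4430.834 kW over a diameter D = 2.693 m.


Q^(2/5) = 28.747
0.235 * Q^(2/5) = 6.7556
1.02 * D = 2.7469
L = 4.0087 m

4.0087 m


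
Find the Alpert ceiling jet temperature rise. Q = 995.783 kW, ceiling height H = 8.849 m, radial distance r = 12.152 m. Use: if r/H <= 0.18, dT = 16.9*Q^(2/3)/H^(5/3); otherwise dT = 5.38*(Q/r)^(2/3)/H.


r/H = 12.152 / 8.849 = 1.3733
r/H > 0.18, so dT = 5.38*(Q/r)^(2/3)/H
Q/r = 81.944
(Q/r)^(2/3) = 18.866
dT = 5.38 * 18.866 / 8.849 = 11.470 K

11.470 K


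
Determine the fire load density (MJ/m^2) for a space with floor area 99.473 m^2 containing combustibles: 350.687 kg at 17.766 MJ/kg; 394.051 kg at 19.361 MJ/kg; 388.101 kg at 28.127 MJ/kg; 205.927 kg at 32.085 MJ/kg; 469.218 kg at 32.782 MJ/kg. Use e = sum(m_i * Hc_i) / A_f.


Total energy = 350.687*17.766 + 394.051*19.361 + 388.101*28.127 + 205.927*32.085 + 469.218*32.782
= 6230.305 + 7629.221 + 10916.12 + 6607.168 + 15381.90
= 46764.72 MJ
e = 46764.72 / 99.473 = 470.12 MJ/m^2

470.12 MJ/m^2


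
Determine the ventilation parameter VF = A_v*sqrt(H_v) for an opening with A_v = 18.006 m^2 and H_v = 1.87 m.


sqrt(H_v) = 1.3675
VF = 18.006 * 1.3675 = 24.623 m^(5/2)

24.623 m^(5/2)


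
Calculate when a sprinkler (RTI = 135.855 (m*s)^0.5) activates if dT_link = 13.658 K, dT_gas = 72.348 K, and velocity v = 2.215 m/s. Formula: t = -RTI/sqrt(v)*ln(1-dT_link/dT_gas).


dT_link/dT_gas = 0.18878
ln(1 - 0.18878) = -0.20922
t = -135.855 / sqrt(2.215) * -0.20922 = 19.098 s

19.098 s


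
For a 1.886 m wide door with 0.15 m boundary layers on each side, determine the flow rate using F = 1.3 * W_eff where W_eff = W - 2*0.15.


W_eff = 1.886 - 0.30 = 1.586 m
F = 1.3 * 1.586 = 2.0618 persons/s

2.0618 persons/s


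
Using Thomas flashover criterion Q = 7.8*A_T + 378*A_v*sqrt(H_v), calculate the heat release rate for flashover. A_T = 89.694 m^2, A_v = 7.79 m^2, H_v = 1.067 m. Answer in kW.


7.8*A_T = 699.61
sqrt(H_v) = 1.0330
378*A_v*sqrt(H_v) = 3041.7
Q = 699.61 + 3041.7 = 3741.3 kW

3741.3 kW


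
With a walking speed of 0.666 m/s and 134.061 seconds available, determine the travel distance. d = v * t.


d = 0.666 * 134.061 = 89.285 m

89.285 m


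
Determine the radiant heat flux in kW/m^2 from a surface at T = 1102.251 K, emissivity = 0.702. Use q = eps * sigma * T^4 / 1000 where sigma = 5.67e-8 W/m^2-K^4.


T^4 = 1.4761e+12
q = 0.702 * 5.67e-8 * 1.4761e+12 / 1000 = 58.755 kW/m^2

58.755 kW/m^2


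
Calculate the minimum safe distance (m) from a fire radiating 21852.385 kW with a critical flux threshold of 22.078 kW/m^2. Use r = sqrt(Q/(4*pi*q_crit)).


4*pi*q_crit = 277.44
Q/(4*pi*q_crit) = 78.764
r = sqrt(78.764) = 8.8749 m

8.8749 m


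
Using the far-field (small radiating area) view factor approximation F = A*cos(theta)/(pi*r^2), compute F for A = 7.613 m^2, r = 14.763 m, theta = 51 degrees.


cos(51 deg) = 0.62932
pi*r^2 = 684.70
F = 7.613 * 0.62932 / 684.70 = 0.0069973

0.0069973


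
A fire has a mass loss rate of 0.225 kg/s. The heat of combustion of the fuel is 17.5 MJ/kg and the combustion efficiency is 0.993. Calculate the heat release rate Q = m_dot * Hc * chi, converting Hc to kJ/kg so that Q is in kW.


Hc = 17.5 MJ/kg = 17.5 * 1000 kJ/kg = 17500 kJ/kg
Q = 0.225 kg/s * 17500 kJ/kg * 0.993 = 3909.9 kW

3909.9 kW


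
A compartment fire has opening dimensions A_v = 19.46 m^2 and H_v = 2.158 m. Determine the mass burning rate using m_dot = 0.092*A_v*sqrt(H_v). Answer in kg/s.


sqrt(H_v) = 1.4690
m_dot = 0.092 * 19.46 * 1.4690 = 2.6300 kg/s

2.6300 kg/s


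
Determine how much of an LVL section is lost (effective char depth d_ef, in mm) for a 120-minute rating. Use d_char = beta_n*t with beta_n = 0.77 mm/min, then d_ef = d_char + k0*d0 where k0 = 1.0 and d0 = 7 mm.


d_char = 0.77 * 120 = 92.4 mm
d_ef = 92.4 + 1.0*7 = 99.4 mm

99.4 mm


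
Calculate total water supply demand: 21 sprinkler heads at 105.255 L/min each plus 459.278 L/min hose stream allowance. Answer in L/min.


Sprinkler demand = 21 * 105.255 = 2210.355 L/min
Total = 2210.355 + 459.278 = 2669.633 L/min

2669.633 L/min


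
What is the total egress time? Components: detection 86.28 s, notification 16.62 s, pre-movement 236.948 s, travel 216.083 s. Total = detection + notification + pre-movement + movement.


Total = 86.28 + 16.62 + 236.948 + 216.083 = 555.931 s

555.931 s


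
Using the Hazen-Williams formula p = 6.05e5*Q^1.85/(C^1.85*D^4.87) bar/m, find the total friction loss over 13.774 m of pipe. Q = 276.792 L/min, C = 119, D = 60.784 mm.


Q^1.85 = 32960
C^1.85 = 6914.5
D^4.87 = 4.8647e+08
p/m = 0.0059282 bar/m
p_total = 0.0059282 * 13.774 = 0.081655 bar

0.081655 bar


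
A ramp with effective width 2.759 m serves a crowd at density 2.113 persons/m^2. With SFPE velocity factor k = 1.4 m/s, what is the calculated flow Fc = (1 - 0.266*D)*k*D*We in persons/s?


1 - 0.266*D = 1 - 0.266*2.113 = 0.43794
Fs = 0.43794 * 1.4 * 2.113 = 1.2955 persons/(s*m)
Fc = 1.2955 * 2.759 = 3.5743 persons/s

3.5743 persons/s


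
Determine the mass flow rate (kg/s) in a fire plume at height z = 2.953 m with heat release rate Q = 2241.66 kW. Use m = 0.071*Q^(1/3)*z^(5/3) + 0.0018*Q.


Q^(1/3) = 13.087
z^(5/3) = 6.0782
First term = 0.071 * 13.087 * 6.0782 = 5.6479
Second term = 0.0018 * 2241.66 = 4.0350
m = 9.6829 kg/s

9.6829 kg/s


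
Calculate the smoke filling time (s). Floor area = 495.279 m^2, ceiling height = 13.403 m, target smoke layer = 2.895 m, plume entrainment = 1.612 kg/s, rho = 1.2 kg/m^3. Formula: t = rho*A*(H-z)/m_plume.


H - z = 10.508 m
t = 1.2 * 495.279 * 10.508 / 1.612 = 3874.2 s

3874.2 s


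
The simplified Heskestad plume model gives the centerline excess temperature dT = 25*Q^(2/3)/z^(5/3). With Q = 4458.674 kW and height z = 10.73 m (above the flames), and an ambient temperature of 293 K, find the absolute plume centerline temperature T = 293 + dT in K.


Q^(2/3) = 270.90
z^(5/3) = 52.199
dT = 25 * 270.90 / 52.199 = 129.74 K
T = 293 + 129.74 = 422.74 K

422.74 K


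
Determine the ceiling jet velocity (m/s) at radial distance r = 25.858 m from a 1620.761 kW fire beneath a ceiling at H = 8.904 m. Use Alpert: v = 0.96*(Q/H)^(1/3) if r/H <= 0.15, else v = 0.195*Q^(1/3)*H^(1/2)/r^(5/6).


r/H = 25.858 / 8.904 = 2.9041
r/H > 0.15, so v = 0.195*Q^(1/3)*H^(1/2)/r^(5/6)
Q^(1/3) = 11.746
H^(1/2) = 2.9840
r^(5/6) = 15.037
v = 0.195 * 11.746 * 2.9840 / 15.037 = 0.45454 m/s

0.45454 m/s


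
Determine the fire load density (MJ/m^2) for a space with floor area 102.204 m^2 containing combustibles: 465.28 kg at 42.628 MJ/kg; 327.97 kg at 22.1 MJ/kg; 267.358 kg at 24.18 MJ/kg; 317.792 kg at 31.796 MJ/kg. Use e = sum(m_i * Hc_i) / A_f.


Total energy = 465.28*42.628 + 327.97*22.1 + 267.358*24.18 + 317.792*31.796
= 19833.96 + 7248.137 + 6464.716 + 10104.51
= 43651.32 MJ
e = 43651.32 / 102.204 = 427.10 MJ/m^2

427.10 MJ/m^2


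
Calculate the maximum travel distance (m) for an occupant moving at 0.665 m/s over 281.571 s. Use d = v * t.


d = 0.665 * 281.571 = 187.24 m

187.24 m


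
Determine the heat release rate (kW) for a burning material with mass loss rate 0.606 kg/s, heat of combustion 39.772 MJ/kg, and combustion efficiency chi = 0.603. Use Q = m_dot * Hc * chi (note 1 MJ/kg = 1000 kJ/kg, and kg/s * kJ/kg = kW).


Hc = 39.772 MJ/kg = 39.772 * 1000 kJ/kg = 39772 kJ/kg
Q = 0.606 kg/s * 39772 kJ/kg * 0.603 = 14533 kW

14533 kW


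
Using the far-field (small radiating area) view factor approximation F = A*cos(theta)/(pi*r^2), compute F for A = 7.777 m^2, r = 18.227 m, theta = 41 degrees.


cos(41 deg) = 0.75471
pi*r^2 = 1043.7
F = 7.777 * 0.75471 / 1043.7 = 0.0056236

0.0056236


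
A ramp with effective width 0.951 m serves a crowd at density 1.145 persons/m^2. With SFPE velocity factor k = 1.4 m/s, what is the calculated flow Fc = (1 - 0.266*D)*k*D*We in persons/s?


1 - 0.266*D = 1 - 0.266*1.145 = 0.69543
Fs = 0.69543 * 1.4 * 1.145 = 1.1148 persons/(s*m)
Fc = 1.1148 * 0.951 = 1.0602 persons/s

1.0602 persons/s


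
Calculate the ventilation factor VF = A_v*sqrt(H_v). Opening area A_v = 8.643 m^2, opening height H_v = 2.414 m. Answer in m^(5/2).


sqrt(H_v) = 1.5537
VF = 8.643 * 1.5537 = 13.429 m^(5/2)

13.429 m^(5/2)


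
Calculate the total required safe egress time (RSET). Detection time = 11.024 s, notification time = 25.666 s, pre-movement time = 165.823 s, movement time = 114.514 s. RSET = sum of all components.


Total = 11.024 + 25.666 + 165.823 + 114.514 = 317.027 s

317.027 s


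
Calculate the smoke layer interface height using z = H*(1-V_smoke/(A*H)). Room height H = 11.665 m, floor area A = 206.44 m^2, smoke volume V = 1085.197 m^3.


V/(A*H) = 0.45064
1 - 0.45064 = 0.54936
z = 11.665 * 0.54936 = 6.4083 m

6.4083 m


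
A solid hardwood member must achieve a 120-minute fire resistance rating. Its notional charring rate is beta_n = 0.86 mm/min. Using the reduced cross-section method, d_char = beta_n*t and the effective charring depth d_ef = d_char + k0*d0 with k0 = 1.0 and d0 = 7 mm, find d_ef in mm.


d_char = 0.86 * 120 = 103.2 mm
d_ef = 103.2 + 1.0*7 = 110.2 mm

110.2 mm


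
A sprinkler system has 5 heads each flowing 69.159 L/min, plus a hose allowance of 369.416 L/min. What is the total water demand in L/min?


Sprinkler demand = 5 * 69.159 = 345.795 L/min
Total = 345.795 + 369.416 = 715.211 L/min

715.211 L/min


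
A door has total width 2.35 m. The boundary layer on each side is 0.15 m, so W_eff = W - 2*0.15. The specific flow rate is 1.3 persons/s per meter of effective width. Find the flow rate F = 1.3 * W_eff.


W_eff = 2.35 - 0.30 = 2.05 m
F = 1.3 * 2.05 = 2.665 persons/s

2.665 persons/s


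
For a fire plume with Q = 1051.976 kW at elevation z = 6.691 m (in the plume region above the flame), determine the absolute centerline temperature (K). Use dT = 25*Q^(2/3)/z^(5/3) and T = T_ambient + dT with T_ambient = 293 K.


Q^(2/3) = 103.44
z^(5/3) = 23.758
dT = 25 * 103.44 / 23.758 = 108.84 K
T = 293 + 108.84 = 401.84 K

401.84 K


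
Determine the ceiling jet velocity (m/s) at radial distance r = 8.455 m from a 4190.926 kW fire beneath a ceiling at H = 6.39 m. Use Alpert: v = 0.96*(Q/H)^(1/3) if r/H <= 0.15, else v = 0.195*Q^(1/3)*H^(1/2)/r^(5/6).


r/H = 8.455 / 6.39 = 1.3232
r/H > 0.15, so v = 0.195*Q^(1/3)*H^(1/2)/r^(5/6)
Q^(1/3) = 16.123
H^(1/2) = 2.5278
r^(5/6) = 5.9237
v = 0.195 * 16.123 * 2.5278 / 5.9237 = 1.3416 m/s

1.3416 m/s


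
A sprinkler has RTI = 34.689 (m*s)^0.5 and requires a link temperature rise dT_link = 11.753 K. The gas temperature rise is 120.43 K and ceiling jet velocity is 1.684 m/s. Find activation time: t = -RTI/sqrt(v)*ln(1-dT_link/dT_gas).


dT_link/dT_gas = 0.097592
ln(1 - 0.097592) = -0.10269
t = -34.689 / sqrt(1.684) * -0.10269 = 2.7450 s

2.7450 s


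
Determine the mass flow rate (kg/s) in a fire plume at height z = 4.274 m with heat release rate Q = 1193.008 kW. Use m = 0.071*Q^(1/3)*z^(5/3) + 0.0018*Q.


Q^(1/3) = 10.606
z^(5/3) = 11.256
First term = 0.071 * 10.606 * 11.256 = 8.4761
Second term = 0.0018 * 1193.008 = 2.1474
m = 10.624 kg/s

10.624 kg/s


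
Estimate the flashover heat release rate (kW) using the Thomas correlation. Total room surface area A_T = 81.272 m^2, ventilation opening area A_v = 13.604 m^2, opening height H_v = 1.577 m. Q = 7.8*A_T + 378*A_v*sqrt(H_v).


7.8*A_T = 633.92
sqrt(H_v) = 1.2558
378*A_v*sqrt(H_v) = 6457.6
Q = 633.92 + 6457.6 = 7091.6 kW

7091.6 kW


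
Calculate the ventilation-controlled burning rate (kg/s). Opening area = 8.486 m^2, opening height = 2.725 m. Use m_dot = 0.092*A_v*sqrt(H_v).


sqrt(H_v) = 1.6508
m_dot = 0.092 * 8.486 * 1.6508 = 1.2888 kg/s

1.2888 kg/s


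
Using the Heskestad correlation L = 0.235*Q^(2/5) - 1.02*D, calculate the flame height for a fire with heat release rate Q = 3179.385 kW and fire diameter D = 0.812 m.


Q^(2/5) = 25.173
0.235 * Q^(2/5) = 5.9157
1.02 * D = 0.82824
L = 5.0874 m

5.0874 m


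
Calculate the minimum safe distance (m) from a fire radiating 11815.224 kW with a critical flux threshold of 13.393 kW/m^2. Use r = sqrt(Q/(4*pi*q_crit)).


4*pi*q_crit = 168.30
Q/(4*pi*q_crit) = 70.203
r = sqrt(70.203) = 8.3787 m

8.3787 m


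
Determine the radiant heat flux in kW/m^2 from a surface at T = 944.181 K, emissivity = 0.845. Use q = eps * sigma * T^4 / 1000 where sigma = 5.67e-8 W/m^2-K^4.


T^4 = 7.9473e+11
q = 0.845 * 5.67e-8 * 7.9473e+11 / 1000 = 38.077 kW/m^2

38.077 kW/m^2


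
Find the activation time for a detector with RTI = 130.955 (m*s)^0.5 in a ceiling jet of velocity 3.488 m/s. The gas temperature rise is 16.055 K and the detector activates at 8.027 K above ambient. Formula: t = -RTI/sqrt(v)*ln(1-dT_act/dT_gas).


dT_act/dT_gas = 0.49997
ln(1 - 0.49997) = -0.69308
t = -130.955 / sqrt(3.488) * -0.69308 = 48.598 s

48.598 s


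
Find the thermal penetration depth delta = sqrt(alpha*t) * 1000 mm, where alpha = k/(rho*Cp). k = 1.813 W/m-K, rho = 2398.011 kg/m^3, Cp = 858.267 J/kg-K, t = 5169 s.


alpha = 1.813 / (2398.011 * 858.267) = 8.8090e-07 m^2/s
alpha * t = 0.0045533
delta = sqrt(0.0045533) * 1000 = 67.478 mm

67.478 mm


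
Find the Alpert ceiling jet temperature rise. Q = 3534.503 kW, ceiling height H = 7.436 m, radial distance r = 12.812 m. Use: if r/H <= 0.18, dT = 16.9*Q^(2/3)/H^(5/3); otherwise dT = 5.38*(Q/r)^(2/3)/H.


r/H = 12.812 / 7.436 = 1.7230
r/H > 0.18, so dT = 5.38*(Q/r)^(2/3)/H
Q/r = 275.87
(Q/r)^(2/3) = 42.378
dT = 5.38 * 42.378 / 7.436 = 30.661 K

30.661 K


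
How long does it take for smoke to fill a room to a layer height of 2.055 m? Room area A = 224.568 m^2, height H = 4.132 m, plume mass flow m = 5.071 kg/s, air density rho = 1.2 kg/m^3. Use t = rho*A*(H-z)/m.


H - z = 2.077 m
t = 1.2 * 224.568 * 2.077 / 5.071 = 110.38 s

110.38 s


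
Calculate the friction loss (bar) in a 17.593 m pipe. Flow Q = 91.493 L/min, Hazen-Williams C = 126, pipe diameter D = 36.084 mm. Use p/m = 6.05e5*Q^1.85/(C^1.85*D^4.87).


Q^1.85 = 4251.7
C^1.85 = 7685.7
D^4.87 = 3.8382e+07
p/m = 0.0087200 bar/m
p_total = 0.0087200 * 17.593 = 0.15341 bar

0.15341 bar


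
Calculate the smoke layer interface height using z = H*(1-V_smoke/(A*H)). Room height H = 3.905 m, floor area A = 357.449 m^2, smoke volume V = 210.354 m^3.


V/(A*H) = 0.15070
1 - 0.15070 = 0.84930
z = 3.905 * 0.84930 = 3.3165 m

3.3165 m


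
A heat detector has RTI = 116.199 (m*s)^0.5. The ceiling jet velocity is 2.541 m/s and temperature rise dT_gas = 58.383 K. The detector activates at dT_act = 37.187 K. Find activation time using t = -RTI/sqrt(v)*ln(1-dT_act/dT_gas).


dT_act/dT_gas = 0.63695
ln(1 - 0.63695) = -1.0132
t = -116.199 / sqrt(2.541) * -1.0132 = 73.859 s

73.859 s


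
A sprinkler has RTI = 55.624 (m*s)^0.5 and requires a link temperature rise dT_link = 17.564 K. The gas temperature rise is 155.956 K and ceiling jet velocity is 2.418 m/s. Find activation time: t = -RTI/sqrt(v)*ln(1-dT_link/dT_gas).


dT_link/dT_gas = 0.11262
ln(1 - 0.11262) = -0.11948
t = -55.624 / sqrt(2.418) * -0.11948 = 4.2741 s

4.2741 s


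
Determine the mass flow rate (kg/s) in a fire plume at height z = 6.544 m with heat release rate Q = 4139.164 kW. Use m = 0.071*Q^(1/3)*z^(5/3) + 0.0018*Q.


Q^(1/3) = 16.056
z^(5/3) = 22.895
First term = 0.071 * 16.056 * 22.895 = 26.100
Second term = 0.0018 * 4139.164 = 7.4505
m = 33.550 kg/s

33.550 kg/s


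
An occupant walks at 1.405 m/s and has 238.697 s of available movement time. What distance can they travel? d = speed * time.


d = 1.405 * 238.697 = 335.37 m

335.37 m


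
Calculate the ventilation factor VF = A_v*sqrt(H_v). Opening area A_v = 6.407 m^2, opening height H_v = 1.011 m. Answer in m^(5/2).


sqrt(H_v) = 1.0055
VF = 6.407 * 1.0055 = 6.4421 m^(5/2)

6.4421 m^(5/2)


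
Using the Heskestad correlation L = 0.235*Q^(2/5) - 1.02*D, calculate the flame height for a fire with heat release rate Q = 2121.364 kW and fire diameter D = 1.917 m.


Q^(2/5) = 21.411
0.235 * Q^(2/5) = 5.0317
1.02 * D = 1.9553
L = 3.0764 m

3.0764 m


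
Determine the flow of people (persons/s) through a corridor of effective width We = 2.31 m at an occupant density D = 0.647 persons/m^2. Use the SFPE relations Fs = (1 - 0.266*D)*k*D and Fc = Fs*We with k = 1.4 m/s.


1 - 0.266*D = 1 - 0.266*0.647 = 0.82790
Fs = 0.82790 * 1.4 * 0.647 = 0.74991 persons/(s*m)
Fc = 0.74991 * 2.31 = 1.7323 persons/s

1.7323 persons/s


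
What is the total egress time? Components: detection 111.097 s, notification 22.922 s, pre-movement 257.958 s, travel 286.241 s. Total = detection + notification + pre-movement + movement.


Total = 111.097 + 22.922 + 257.958 + 286.241 = 678.218 s

678.218 s


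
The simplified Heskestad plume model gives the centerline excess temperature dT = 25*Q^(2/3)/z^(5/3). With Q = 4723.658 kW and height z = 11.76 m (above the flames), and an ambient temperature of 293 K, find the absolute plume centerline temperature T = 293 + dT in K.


Q^(2/3) = 281.53
z^(5/3) = 60.815
dT = 25 * 281.53 / 60.815 = 115.73 K
T = 293 + 115.73 = 408.73 K

408.73 K


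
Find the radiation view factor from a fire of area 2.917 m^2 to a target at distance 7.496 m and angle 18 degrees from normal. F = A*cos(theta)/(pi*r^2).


cos(18 deg) = 0.95106
pi*r^2 = 176.53
F = 2.917 * 0.95106 / 176.53 = 0.015716

0.015716


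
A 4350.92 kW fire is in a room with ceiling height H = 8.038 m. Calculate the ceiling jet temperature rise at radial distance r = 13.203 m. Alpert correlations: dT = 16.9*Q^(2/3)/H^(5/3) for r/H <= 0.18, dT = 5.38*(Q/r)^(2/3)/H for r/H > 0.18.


r/H = 13.203 / 8.038 = 1.6426
r/H > 0.18, so dT = 5.38*(Q/r)^(2/3)/H
Q/r = 329.54
(Q/r)^(2/3) = 47.710
dT = 5.38 * 47.710 / 8.038 = 31.933 K

31.933 K


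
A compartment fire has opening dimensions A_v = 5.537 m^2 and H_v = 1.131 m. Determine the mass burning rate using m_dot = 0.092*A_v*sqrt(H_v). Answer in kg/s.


sqrt(H_v) = 1.0635
m_dot = 0.092 * 5.537 * 1.0635 = 0.54174 kg/s

0.54174 kg/s


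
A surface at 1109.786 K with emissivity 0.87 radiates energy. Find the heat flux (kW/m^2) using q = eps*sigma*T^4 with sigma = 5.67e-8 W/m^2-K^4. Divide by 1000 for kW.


T^4 = 1.5169e+12
q = 0.87 * 5.67e-8 * 1.5169e+12 / 1000 = 74.827 kW/m^2

74.827 kW/m^2


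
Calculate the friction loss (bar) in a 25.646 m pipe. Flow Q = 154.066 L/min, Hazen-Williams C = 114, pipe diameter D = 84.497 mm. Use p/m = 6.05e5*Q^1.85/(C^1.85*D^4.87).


Q^1.85 = 11150
C^1.85 = 6386.7
D^4.87 = 2.4195e+09
p/m = 0.00043654 bar/m
p_total = 0.00043654 * 25.646 = 0.011195 bar

0.011195 bar


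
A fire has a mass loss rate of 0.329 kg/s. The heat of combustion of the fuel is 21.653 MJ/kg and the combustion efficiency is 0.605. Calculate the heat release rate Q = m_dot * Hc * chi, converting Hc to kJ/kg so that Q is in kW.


Hc = 21.653 MJ/kg = 21.653 * 1000 kJ/kg = 21653 kJ/kg
Q = 0.329 kg/s * 21653 kJ/kg * 0.605 = 4309.9 kW

4309.9 kW


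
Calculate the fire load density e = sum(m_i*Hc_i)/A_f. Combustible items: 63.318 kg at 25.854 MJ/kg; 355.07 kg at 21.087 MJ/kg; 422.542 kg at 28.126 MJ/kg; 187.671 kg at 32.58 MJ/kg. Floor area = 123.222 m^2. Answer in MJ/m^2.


Total energy = 63.318*25.854 + 355.07*21.087 + 422.542*28.126 + 187.671*32.58
= 1637.024 + 7487.361 + 11884.42 + 6114.321
= 27123.12 MJ
e = 27123.12 / 123.222 = 220.12 MJ/m^2

220.12 MJ/m^2


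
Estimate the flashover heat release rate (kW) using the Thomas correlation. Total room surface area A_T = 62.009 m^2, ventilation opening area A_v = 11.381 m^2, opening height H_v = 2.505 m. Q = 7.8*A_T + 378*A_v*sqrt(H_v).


7.8*A_T = 483.67
sqrt(H_v) = 1.5827
378*A_v*sqrt(H_v) = 6808.9
Q = 483.67 + 6808.9 = 7292.6 kW

7292.6 kW


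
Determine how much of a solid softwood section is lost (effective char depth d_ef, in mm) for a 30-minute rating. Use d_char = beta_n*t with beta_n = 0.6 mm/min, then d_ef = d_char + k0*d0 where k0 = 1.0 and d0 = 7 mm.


d_char = 0.6 * 30 = 18 mm
d_ef = 18 + 1.0*7 = 25 mm

25 mm


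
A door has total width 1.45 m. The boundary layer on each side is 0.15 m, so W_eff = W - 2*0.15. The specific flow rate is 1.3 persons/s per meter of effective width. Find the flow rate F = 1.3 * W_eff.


W_eff = 1.45 - 0.30 = 1.15 m
F = 1.3 * 1.15 = 1.495 persons/s

1.495 persons/s


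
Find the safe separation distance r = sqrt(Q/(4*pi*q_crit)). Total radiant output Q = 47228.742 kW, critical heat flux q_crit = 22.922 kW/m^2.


4*pi*q_crit = 288.05
Q/(4*pi*q_crit) = 163.96
r = sqrt(163.96) = 12.805 m

12.805 m


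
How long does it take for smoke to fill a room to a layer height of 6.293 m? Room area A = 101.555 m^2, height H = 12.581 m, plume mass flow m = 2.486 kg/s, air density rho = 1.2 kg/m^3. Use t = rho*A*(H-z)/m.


H - z = 6.288 m
t = 1.2 * 101.555 * 6.288 / 2.486 = 308.24 s

308.24 s


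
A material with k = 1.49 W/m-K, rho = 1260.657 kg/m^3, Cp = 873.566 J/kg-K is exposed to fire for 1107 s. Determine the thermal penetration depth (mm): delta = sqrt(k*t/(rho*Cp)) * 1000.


alpha = 1.49 / (1260.657 * 873.566) = 1.3530e-06 m^2/s
alpha * t = 0.0014978
delta = sqrt(0.0014978) * 1000 = 38.701 mm

38.701 mm


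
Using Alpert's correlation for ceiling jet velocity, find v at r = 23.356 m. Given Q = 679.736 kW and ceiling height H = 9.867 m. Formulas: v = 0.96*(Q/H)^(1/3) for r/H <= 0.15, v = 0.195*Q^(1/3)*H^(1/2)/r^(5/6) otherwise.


r/H = 23.356 / 9.867 = 2.3671
r/H > 0.15, so v = 0.195*Q^(1/3)*H^(1/2)/r^(5/6)
Q^(1/3) = 8.7925
H^(1/2) = 3.1412
r^(5/6) = 13.814
v = 0.195 * 8.7925 * 3.1412 / 13.814 = 0.38986 m/s

0.38986 m/s


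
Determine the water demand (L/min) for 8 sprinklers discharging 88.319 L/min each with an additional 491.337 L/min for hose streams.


Sprinkler demand = 8 * 88.319 = 706.552 L/min
Total = 706.552 + 491.337 = 1197.889 L/min

1197.889 L/min


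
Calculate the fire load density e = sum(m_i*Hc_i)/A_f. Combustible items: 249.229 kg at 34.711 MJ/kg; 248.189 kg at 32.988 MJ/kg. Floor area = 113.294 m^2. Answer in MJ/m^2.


Total energy = 249.229*34.711 + 248.189*32.988
= 8650.988 + 8187.259
= 16838.25 MJ
e = 16838.25 / 113.294 = 148.62 MJ/m^2

148.62 MJ/m^2


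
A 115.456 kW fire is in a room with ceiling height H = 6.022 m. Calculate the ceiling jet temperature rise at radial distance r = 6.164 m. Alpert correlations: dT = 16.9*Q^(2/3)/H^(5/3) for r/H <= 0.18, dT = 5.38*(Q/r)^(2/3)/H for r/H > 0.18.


r/H = 6.164 / 6.022 = 1.0236
r/H > 0.18, so dT = 5.38*(Q/r)^(2/3)/H
Q/r = 18.731
(Q/r)^(2/3) = 7.0529
dT = 5.38 * 7.0529 / 6.022 = 6.3010 K

6.3010 K


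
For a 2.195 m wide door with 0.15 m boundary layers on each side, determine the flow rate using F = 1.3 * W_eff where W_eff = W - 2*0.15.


W_eff = 2.195 - 0.30 = 1.895 m
F = 1.3 * 1.895 = 2.4635 persons/s

2.4635 persons/s


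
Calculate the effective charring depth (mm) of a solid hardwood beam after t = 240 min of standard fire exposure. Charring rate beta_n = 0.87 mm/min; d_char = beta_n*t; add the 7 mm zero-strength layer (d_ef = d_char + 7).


d_char = 0.87 * 240 = 208.8 mm
d_ef = 208.8 + 1.0*7 = 215.8 mm

215.8 mm


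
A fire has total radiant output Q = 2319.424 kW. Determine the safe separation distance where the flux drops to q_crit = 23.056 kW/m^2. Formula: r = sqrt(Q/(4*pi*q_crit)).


4*pi*q_crit = 289.73
Q/(4*pi*q_crit) = 8.0055
r = sqrt(8.0055) = 2.8294 m

2.8294 m


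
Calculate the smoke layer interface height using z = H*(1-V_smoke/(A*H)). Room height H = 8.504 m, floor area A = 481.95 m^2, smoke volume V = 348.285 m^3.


V/(A*H) = 0.084979
1 - 0.084979 = 0.91502
z = 8.504 * 0.91502 = 7.7813 m

7.7813 m


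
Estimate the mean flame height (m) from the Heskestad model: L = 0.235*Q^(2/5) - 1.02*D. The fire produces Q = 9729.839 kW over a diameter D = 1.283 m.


Q^(2/5) = 39.377
0.235 * Q^(2/5) = 9.2536
1.02 * D = 1.3087
L = 7.9449 m

7.9449 m


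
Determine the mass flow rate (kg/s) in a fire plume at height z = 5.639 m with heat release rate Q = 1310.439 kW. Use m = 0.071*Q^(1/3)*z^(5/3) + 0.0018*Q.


Q^(1/3) = 10.943
z^(5/3) = 17.865
First term = 0.071 * 10.943 * 17.865 = 13.880
Second term = 0.0018 * 1310.439 = 2.3588
m = 16.239 kg/s

16.239 kg/s


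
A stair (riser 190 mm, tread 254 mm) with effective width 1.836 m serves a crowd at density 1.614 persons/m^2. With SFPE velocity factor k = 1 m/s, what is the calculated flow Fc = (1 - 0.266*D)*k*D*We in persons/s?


1 - 0.266*D = 1 - 0.266*1.614 = 0.57068
Fs = 0.57068 * 1 * 1.614 = 0.92107 persons/(s*m)
Fc = 0.92107 * 1.836 = 1.6911 persons/s

1.6911 persons/s


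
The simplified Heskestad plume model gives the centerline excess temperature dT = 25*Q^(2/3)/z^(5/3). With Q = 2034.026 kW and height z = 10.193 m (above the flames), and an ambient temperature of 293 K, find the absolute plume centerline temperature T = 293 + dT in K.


Q^(2/3) = 160.54
z^(5/3) = 47.919
dT = 25 * 160.54 / 47.919 = 83.754 K
T = 293 + 83.754 = 376.75 K

376.75 K


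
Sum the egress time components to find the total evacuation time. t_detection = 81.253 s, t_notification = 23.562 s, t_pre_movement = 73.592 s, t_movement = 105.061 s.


Total = 81.253 + 23.562 + 73.592 + 105.061 = 283.468 s

283.468 s


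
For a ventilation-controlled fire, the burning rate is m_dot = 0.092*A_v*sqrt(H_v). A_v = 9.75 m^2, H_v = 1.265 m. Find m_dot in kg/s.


sqrt(H_v) = 1.1247
m_dot = 0.092 * 9.75 * 1.1247 = 1.0089 kg/s

1.0089 kg/s


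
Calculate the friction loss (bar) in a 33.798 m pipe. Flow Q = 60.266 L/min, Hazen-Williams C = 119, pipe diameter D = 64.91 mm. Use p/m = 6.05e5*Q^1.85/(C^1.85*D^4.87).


Q^1.85 = 1964.0
C^1.85 = 6914.5
D^4.87 = 6.6982e+08
p/m = 0.00025655 bar/m
p_total = 0.00025655 * 33.798 = 0.0086708 bar

0.0086708 bar


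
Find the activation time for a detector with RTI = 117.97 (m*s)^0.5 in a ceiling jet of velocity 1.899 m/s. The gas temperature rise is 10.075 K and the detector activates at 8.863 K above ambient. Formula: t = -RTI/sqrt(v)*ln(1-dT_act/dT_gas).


dT_act/dT_gas = 0.87970
ln(1 - 0.87970) = -2.1178
t = -117.97 / sqrt(1.899) * -2.1178 = 181.30 s

181.30 s


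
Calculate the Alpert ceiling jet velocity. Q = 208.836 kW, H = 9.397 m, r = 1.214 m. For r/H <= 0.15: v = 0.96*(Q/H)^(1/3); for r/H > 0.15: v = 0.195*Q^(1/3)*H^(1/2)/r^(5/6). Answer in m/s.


r/H = 1.214 / 9.397 = 0.12919
r/H <= 0.15, so v = 0.96*(Q/H)^(1/3)
Q/H = 22.224
(Q/H)^(1/3) = 2.8115
v = 0.96 * 2.8115 = 2.6990 m/s

2.6990 m/s


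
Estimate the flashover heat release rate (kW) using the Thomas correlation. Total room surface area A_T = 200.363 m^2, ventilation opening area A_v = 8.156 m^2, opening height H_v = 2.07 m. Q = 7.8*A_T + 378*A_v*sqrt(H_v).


7.8*A_T = 1562.8
sqrt(H_v) = 1.4387
378*A_v*sqrt(H_v) = 4435.6
Q = 1562.8 + 4435.6 = 5998.4 kW

5998.4 kW


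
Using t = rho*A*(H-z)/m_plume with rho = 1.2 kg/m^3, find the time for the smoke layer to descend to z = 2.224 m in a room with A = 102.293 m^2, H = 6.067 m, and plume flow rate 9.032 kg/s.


H - z = 3.843 m
t = 1.2 * 102.293 * 3.843 / 9.032 = 52.229 s

52.229 s


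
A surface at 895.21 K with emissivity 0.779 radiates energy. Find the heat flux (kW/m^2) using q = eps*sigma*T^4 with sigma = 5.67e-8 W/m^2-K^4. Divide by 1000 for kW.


T^4 = 6.4224e+11
q = 0.779 * 5.67e-8 * 6.4224e+11 / 1000 = 28.367 kW/m^2

28.367 kW/m^2


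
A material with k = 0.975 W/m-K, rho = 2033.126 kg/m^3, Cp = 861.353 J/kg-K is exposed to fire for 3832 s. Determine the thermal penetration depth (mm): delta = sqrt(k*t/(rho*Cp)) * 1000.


alpha = 0.975 / (2033.126 * 861.353) = 5.5675e-07 m^2/s
alpha * t = 0.0021335
delta = sqrt(0.0021335) * 1000 = 46.189 mm

46.189 mm


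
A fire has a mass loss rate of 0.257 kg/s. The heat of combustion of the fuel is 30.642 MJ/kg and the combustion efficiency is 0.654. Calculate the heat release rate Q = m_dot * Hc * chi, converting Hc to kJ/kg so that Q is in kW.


Hc = 30.642 MJ/kg = 30.642 * 1000 kJ/kg = 30642 kJ/kg
Q = 0.257 kg/s * 30642 kJ/kg * 0.654 = 5150.2 kW

5150.2 kW


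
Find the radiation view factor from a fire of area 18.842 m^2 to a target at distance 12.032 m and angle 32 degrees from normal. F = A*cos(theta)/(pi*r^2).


cos(32 deg) = 0.84805
pi*r^2 = 454.81
F = 18.842 * 0.84805 / 454.81 = 0.035134

0.035134


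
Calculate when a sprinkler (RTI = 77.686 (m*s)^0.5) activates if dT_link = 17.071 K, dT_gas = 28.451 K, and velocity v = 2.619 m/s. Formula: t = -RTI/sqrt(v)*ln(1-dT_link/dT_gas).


dT_link/dT_gas = 0.60001
ln(1 - 0.60001) = -0.91633
t = -77.686 / sqrt(2.619) * -0.91633 = 43.987 s

43.987 s


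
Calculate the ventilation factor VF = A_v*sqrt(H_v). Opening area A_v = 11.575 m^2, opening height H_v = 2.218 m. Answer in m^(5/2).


sqrt(H_v) = 1.4893
VF = 11.575 * 1.4893 = 17.239 m^(5/2)

17.239 m^(5/2)


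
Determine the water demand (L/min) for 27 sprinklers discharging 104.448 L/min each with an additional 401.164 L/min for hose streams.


Sprinkler demand = 27 * 104.448 = 2820.096 L/min
Total = 2820.096 + 401.164 = 3221.26 L/min

3221.26 L/min


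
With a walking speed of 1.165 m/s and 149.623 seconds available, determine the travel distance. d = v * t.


d = 1.165 * 149.623 = 174.31 m

174.31 m


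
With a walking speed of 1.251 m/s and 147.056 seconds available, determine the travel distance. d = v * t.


d = 1.251 * 147.056 = 183.97 m

183.97 m


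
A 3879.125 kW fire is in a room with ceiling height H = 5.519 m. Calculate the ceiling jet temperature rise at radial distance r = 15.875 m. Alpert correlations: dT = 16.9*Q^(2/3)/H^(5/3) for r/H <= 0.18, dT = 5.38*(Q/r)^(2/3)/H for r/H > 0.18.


r/H = 15.875 / 5.519 = 2.8764
r/H > 0.18, so dT = 5.38*(Q/r)^(2/3)/H
Q/r = 244.35
(Q/r)^(2/3) = 39.085
dT = 5.38 * 39.085 / 5.519 = 38.101 K

38.101 K


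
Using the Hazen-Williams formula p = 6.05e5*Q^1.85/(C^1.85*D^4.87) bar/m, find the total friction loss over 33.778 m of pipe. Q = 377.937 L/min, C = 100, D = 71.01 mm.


Q^1.85 = 58644
C^1.85 = 5011.9
D^4.87 = 1.0374e+09
p/m = 0.0068243 bar/m
p_total = 0.0068243 * 33.778 = 0.23051 bar

0.23051 bar


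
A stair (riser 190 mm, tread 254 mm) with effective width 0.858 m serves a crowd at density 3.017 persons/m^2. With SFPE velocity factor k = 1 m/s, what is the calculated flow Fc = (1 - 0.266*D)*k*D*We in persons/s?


1 - 0.266*D = 1 - 0.266*3.017 = 0.19748
Fs = 0.19748 * 1 * 3.017 = 0.59579 persons/(s*m)
Fc = 0.59579 * 0.858 = 0.51119 persons/s

0.51119 persons/s


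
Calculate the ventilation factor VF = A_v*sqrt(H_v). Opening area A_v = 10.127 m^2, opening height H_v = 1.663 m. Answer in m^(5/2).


sqrt(H_v) = 1.2896
VF = 10.127 * 1.2896 = 13.060 m^(5/2)

13.060 m^(5/2)


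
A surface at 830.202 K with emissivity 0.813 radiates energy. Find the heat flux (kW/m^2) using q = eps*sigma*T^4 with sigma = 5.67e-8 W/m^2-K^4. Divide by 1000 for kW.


T^4 = 4.7505e+11
q = 0.813 * 5.67e-8 * 4.7505e+11 / 1000 = 21.898 kW/m^2

21.898 kW/m^2


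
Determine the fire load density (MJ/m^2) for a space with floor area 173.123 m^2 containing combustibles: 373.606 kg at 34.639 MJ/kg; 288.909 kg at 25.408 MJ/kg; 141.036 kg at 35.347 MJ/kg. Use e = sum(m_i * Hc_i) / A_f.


Total energy = 373.606*34.639 + 288.909*25.408 + 141.036*35.347
= 12941.34 + 7340.600 + 4985.199
= 25267.14 MJ
e = 25267.14 / 173.123 = 145.95 MJ/m^2

145.95 MJ/m^2


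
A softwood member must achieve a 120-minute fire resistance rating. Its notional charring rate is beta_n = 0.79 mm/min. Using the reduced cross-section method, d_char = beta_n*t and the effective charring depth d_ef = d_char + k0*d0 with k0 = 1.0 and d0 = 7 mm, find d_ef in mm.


d_char = 0.79 * 120 = 94.8 mm
d_ef = 94.8 + 1.0*7 = 101.8 mm

101.8 mm


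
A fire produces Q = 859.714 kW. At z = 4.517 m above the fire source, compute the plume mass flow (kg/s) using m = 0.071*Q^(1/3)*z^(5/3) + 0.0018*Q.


Q^(1/3) = 9.5086
z^(5/3) = 12.343
First term = 0.071 * 9.5086 * 12.343 = 8.3328
Second term = 0.0018 * 859.714 = 1.5475
m = 9.8803 kg/s

9.8803 kg/s


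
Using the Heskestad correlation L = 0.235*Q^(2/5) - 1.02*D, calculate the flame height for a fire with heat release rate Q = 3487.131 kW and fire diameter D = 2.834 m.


Q^(2/5) = 26.121
0.235 * Q^(2/5) = 6.1384
1.02 * D = 2.8907
L = 3.2477 m

3.2477 m


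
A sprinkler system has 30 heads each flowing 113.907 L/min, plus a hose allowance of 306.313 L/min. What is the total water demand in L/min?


Sprinkler demand = 30 * 113.907 = 3417.21 L/min
Total = 3417.21 + 306.313 = 3723.523 L/min

3723.523 L/min


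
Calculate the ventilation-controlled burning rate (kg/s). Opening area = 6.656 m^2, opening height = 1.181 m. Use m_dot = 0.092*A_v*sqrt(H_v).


sqrt(H_v) = 1.0867
m_dot = 0.092 * 6.656 * 1.0867 = 0.66547 kg/s

0.66547 kg/s


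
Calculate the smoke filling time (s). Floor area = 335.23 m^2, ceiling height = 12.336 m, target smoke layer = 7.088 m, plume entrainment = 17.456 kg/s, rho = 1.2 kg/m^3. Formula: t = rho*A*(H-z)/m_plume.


H - z = 5.248 m
t = 1.2 * 335.23 * 5.248 / 17.456 = 120.94 s

120.94 s


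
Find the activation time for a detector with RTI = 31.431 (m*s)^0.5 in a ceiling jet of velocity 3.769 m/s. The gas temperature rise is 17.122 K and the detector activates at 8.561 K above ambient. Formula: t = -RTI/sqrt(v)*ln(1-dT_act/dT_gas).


dT_act/dT_gas = 0.5
ln(1 - 0.5) = -0.69315
t = -31.431 / sqrt(3.769) * -0.69315 = 11.222 s

11.222 s


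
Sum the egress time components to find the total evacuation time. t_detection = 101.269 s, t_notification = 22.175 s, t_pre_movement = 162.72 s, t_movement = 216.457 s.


Total = 101.269 + 22.175 + 162.72 + 216.457 = 502.621 s

502.621 s


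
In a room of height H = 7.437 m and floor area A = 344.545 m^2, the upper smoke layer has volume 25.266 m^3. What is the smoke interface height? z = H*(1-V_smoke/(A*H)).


V/(A*H) = 0.0098604
1 - 0.0098604 = 0.99014
z = 7.437 * 0.99014 = 7.3637 m

7.3637 m


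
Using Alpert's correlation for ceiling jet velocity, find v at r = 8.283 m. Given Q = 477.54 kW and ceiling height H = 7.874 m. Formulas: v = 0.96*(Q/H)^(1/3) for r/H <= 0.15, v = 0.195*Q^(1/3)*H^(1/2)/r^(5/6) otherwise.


r/H = 8.283 / 7.874 = 1.0519
r/H > 0.15, so v = 0.195*Q^(1/3)*H^(1/2)/r^(5/6)
Q^(1/3) = 7.8163
H^(1/2) = 2.8061
r^(5/6) = 5.8231
v = 0.195 * 7.8163 * 2.8061 / 5.8231 = 0.73448 m/s

0.73448 m/s
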